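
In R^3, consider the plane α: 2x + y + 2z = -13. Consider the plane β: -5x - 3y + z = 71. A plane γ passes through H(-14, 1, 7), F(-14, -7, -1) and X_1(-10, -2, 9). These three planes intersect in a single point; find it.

(-10, -5, 6)

HF = (0, -8, -8), HX_1 = (4, -3, 2); a normal to γ is HF × HX_1 = (-40, -32, 32).
Using H: γ has equation -40x - 32y + 32z = 752.
Solving the 3×3 linear system 2x + y + 2z = -13, -5x - 3y + z = 71, -40x - 32y + 32z = 752 (e.g. by elimination or Cramer's rule, determinant = 72) gives (-10, -5, 6).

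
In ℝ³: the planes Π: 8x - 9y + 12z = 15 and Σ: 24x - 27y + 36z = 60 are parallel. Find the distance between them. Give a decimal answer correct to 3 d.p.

Rescale Σ by 1/3: 8x - 9y + 12z = 20. Then distance = |15 − 20| / √289 ≈ 0.294.

0.294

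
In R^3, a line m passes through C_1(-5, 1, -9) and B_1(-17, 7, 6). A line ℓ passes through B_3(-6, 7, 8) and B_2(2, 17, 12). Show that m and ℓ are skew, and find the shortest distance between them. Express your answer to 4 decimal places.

A direction vector for m is B_1 − C_1 = (-12, 6, 15).
A direction vector for ℓ is B_2 − B_3 = (8, 10, 4).
Common perpendicular direction n = (-12, 6, 15) × (8, 10, 4) = (-126, 168, -168).
With w = (-6, 7, 8) − (-5, 1, -9) = (-1, 6, 17), w · n = -1722.
Since n ≠ 0 the lines are not parallel, and w · n = -1722 ≠ 0 so they do not intersect; hence they are skew.
Distance = |w · n| / |n| = |-1722| / √72324 ≈ 6.4031.

6.4031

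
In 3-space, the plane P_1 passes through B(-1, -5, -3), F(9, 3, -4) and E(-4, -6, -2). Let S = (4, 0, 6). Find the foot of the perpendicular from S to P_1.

BF = (10, 8, -1), BE = (-3, -1, 1); a normal to P_1 is BF × BE = (7, -7, 14).
Using B: P_1 has equation 7x - 7y + 14z = -14.
Foot = S − λn with λ = (n·S − d)/|n|² = (112 − (-14))/294 = 3/7.
Foot = (4, 0, 6) − (3/7)·(7, -7, 14) = (1, 3, 0).

(1, 3, 0)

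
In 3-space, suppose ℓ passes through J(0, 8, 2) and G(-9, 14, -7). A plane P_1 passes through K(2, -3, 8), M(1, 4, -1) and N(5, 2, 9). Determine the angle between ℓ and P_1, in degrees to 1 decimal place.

A direction vector for ℓ is G − J = (-9, 6, -9).
KM = (-1, 7, -9), KN = (3, 5, 1); a normal to P_1 is KM × KN = (52, -26, -26).
Using K: P_1 has equation 52x - 26y - 26z = -26.
sin θ = |n·v| / (|n||v|) = |-390| / (√4056 · √198) = 0.43519.
θ ≈ 25.8°.

25.8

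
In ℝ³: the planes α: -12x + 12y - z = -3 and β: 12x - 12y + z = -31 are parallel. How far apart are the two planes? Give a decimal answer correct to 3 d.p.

Rescale β by 1/(-1): -12x + 12y - z = 31. Then distance = |-3 − 31| / √289 ≈ 2.000.

2.000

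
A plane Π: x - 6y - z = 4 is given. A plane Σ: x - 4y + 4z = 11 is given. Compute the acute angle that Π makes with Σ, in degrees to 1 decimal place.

cos θ = |n₁·n₂| / (|n₁||n₂|) = |21| / (√38 · √33).
θ = arccos(0.59302) ≈ 53.6°.

53.6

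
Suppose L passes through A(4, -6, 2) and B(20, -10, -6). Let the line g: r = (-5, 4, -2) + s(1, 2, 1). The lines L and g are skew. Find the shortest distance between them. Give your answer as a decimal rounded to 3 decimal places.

A direction vector for L is B − A = (16, -4, -8).
Common perpendicular direction n = (16, -4, -8) × (1, 2, 1) = (12, -24, 36).
With w = (-5, 4, -2) − (4, -6, 2) = (-9, 10, -4), w · n = -492.
Distance = |w · n| / |n| = |-492| / √2016 ≈ 10.958.

10.958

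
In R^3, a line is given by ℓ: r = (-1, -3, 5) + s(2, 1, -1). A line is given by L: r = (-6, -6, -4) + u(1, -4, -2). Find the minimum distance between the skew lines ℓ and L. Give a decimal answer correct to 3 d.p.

9.087

Common perpendicular direction n = (2, 1, -1) × (1, -4, -2) = (-6, 3, -9).
With w = (-6, -6, -4) − (-1, -3, 5) = (-5, -3, -9), w · n = 102.
Distance = |w · n| / |n| = |102| / √126 ≈ 9.087.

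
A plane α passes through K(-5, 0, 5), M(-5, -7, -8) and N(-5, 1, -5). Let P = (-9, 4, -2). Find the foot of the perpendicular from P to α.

(-5, 4, -2)

KM = (0, -7, -13), KN = (0, 1, -10); a normal to α is KM × KN = (83, 0, 0).
Using K: α has equation 83x = -415.
Foot = P − λn with λ = (n·P − d)/|n|² = (-747 − (-415))/6889 = -4/83.
Foot = (-9, 4, -2) − (-4/83)·(83, 0, 0) = (-5, 4, -2).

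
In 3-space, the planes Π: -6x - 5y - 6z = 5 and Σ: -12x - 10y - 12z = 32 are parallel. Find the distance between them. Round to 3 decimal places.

1.117

Rescale Σ by 1/2: -6x - 5y - 6z = 16. Then distance = |5 − 16| / √97 ≈ 1.117.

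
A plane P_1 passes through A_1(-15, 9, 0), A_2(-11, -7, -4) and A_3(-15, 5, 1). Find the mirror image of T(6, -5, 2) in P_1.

A_1A_2 = (4, -16, -4), A_1A_3 = (0, -4, 1); a normal to P_1 is A_1A_2 × A_1A_3 = (-32, -4, -16).
Using A_1: P_1 has equation -32x - 4y - 16z = 444.
λ = (n·T − d)/|n|² = (-204 − 444)/1296 = -1/2.
Reflection = T − 2λn = (6, -5, 2) − (-1)·(-32, -4, -16) = (-26, -9, -14).

(-26, -9, -14)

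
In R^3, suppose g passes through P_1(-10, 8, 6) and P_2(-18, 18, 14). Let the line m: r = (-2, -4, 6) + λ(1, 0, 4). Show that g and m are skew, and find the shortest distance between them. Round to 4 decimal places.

A direction vector for g is P_2 − P_1 = (-8, 10, 8).
Common perpendicular direction n = (-8, 10, 8) × (1, 0, 4) = (40, 40, -10).
With w = (-2, -4, 6) − (-10, 8, 6) = (8, -12, 0), w · n = -160.
Since n ≠ 0 the lines are not parallel, and w · n = -160 ≠ 0 so they do not intersect; hence they are skew.
Distance = |w · n| / |n| = |-160| / √3300 ≈ 2.7852.

2.7852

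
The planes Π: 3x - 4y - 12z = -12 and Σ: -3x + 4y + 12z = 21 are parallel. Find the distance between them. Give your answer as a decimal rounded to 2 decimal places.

0.69

Rescale Σ by 1/(-1): 3x - 4y - 12z = -21. Then distance = |-12 − (-21)| / √169 ≈ 0.69.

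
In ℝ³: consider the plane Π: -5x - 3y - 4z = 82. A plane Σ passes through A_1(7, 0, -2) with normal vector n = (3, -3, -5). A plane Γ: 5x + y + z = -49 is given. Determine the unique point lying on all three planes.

Σ: n·r = n·A_1 gives 3x - 3y - 5z = 31.
Solving the 3×3 linear system -5x - 3y - 4z = 82, 3x - 3y - 5z = 31, 5x + y + z = -49 (e.g. by elimination or Cramer's rule, determinant = 2) gives (-7, -9, -5).

(-7, -9, -5)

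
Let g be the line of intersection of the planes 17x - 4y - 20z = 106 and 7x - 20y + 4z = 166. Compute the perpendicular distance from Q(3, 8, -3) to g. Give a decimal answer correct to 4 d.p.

Direction of g: (17, -4, -20) × (7, -20, 4) = (-416, -208, -312).
A point on g: solving the two plane equations with x = 2 gives (2, -8, -2).
Taking (2, -8, -2) on g with direction v = (-416, -208, -312): w = Q − (2, -8, -2) = (1, 16, -1), and w × v = (-5200, 728, 6448).
Distance = |w × v| / |v| = √69146688 / √313664 ≈ 14.8475.

14.8475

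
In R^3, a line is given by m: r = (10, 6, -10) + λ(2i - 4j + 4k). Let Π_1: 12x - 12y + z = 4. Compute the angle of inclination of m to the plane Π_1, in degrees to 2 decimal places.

48.17

sin θ = |n·v| / (|n||v|) = |76| / (√289 · √36) = 0.74510.
θ ≈ 48.17°.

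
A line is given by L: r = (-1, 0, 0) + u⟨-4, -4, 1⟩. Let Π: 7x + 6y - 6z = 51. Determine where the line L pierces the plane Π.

(3, 4, -1)

Substitute r = (-1, 0, 0) + t(-4, -4, 1) into the plane: -7 + (-58)t = 51, so t = -1.
Intersection: (-1, 0, 0) + (-1)·(-4, -4, 1) = (3, 4, -1).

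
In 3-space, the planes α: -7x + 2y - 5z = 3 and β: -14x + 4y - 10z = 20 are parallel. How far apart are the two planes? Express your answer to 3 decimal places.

Rescale β by 1/2: -7x + 2y - 5z = 10. Then distance = |3 − 10| / √78 ≈ 0.793.

0.793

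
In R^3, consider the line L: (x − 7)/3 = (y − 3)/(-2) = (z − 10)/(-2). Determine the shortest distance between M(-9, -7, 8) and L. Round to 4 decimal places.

L has direction (3, -2, -2) through (7, 3, 10).
Taking (7, 3, 10) on L with direction v = (3, -2, -2): w = M − (7, 3, 10) = (-16, -10, -2), and w × v = (16, -38, 62).
Distance = |w × v| / |v| = √5544 / √17 ≈ 18.0587.

18.0587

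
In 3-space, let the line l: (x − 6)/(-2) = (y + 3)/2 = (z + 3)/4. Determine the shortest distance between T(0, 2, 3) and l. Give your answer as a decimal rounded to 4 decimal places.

2.9721

l has direction (-2, 2, 4) through (6, -3, -3).
Taking (6, -3, -3) on l with direction v = (-2, 2, 4): w = T − (6, -3, -3) = (-6, 5, 6), and w × v = (8, 12, -2).
Distance = |w × v| / |v| = √212 / √24 ≈ 2.9721.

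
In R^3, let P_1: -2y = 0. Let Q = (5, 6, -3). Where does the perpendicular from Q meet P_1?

(5, 0, -3)

Foot = Q − λn with λ = (n·Q − d)/|n|² = (-12 − 0)/4 = -3.
Foot = (5, 6, -3) − (-3)·(0, -2, 0) = (5, 0, -3).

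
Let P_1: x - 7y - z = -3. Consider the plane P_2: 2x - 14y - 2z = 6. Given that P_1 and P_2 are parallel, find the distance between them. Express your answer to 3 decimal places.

Rescale P_2 by 1/2: x - 7y - z = 3. Then distance = |-3 − 3| / √51 ≈ 0.840.

0.840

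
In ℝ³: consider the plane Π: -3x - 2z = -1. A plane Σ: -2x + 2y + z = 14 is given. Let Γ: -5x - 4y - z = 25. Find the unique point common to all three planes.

(-5, -2, 8)

Solving the 3×3 linear system -3x - 2z = -1, -2x + 2y + z = 14, -5x - 4y - z = 25 (e.g. by elimination or Cramer's rule, determinant = -42) gives (-5, -2, 8).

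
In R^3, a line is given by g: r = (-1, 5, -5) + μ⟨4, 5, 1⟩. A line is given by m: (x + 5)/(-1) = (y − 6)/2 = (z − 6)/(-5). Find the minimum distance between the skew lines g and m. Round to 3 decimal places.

7.609

m has direction (-1, 2, -5) through (-5, 6, 6).
Common perpendicular direction n = (4, 5, 1) × (-1, 2, -5) = (-27, 19, 13).
With w = (-5, 6, 6) − (-1, 5, -5) = (-4, 1, 11), w · n = 270.
Distance = |w · n| / |n| = |270| / √1259 ≈ 7.609.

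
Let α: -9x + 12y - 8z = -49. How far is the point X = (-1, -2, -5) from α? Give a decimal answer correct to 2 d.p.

4.35

n·X − d = (-9)·(-1) + (12)·(-2) + (-8)·(-5) − (-49) = 74; |n| = √289.
Distance = |74| / √289 = 74/√289 ≈ 4.35.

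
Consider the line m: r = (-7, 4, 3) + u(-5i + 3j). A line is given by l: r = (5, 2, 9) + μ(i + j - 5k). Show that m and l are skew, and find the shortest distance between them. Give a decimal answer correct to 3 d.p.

Common perpendicular direction n = (-5, 3, 0) × (1, 1, -5) = (-15, -25, -8).
With w = (5, 2, 9) − (-7, 4, 3) = (12, -2, 6), w · n = -178.
Since n ≠ 0 the lines are not parallel, and w · n = -178 ≠ 0 so they do not intersect; hence they are skew.
Distance = |w · n| / |n| = |-178| / √914 ≈ 5.888.

5.888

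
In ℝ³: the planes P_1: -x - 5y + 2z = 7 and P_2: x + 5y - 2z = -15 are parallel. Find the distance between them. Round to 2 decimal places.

Rescale P_2 by 1/(-1): -x - 5y + 2z = 15. Then distance = |7 − 15| / √30 ≈ 1.46.

1.46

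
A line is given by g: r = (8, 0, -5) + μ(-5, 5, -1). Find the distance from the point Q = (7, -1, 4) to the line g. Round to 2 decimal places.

9.02

Taking (8, 0, -5) on g with direction v = (-5, 5, -1): w = Q − (8, 0, -5) = (-1, -1, 9), and w × v = (-44, -46, -10).
Distance = |w × v| / |v| = √4152 / √51 ≈ 9.02.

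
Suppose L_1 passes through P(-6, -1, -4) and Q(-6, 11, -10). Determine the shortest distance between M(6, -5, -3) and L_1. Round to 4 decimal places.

A direction vector for L_1 is Q − P = (0, 12, -6).
Taking (-6, -1, -4) on L_1 with direction v = (0, 12, -6): w = M − (-6, -1, -4) = (12, -4, 1), and w × v = (12, 72, 144).
Distance = |w × v| / |v| = √26064 / √180 ≈ 12.0333.

12.0333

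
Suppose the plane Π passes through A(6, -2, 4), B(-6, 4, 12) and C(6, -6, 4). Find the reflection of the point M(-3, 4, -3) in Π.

AB = (-12, 6, 8), AC = (0, -4, 0); a normal to Π is AB × AC = (32, 0, 48).
Using A: Π has equation 32x + 48z = 384.
λ = (n·M − d)/|n|² = (-240 − 384)/3328 = -3/16.
Reflection = M − 2λn = (-3, 4, -3) − (-3/8)·(32, 0, 48) = (9, 4, 15).

(9, 4, 15)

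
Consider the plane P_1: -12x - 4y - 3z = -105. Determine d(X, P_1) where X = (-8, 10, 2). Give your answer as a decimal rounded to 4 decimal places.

n·X − d = (-12)·(-8) + (-4)·(10) + (-3)·(2) − (-105) = 155; |n| = √169.
Distance = |155| / √169 = 155/√169 ≈ 11.9231.

11.9231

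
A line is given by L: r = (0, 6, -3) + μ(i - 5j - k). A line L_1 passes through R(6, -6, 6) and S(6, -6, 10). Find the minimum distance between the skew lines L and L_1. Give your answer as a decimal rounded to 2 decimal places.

3.53

A direction vector for L_1 is S − R = (0, 0, 4).
Common perpendicular direction n = (1, -5, -1) × (0, 0, 4) = (-20, -4, 0).
With w = (6, -6, 6) − (0, 6, -3) = (6, -12, 9), w · n = -72.
Distance = |w · n| / |n| = |-72| / √416 ≈ 3.53.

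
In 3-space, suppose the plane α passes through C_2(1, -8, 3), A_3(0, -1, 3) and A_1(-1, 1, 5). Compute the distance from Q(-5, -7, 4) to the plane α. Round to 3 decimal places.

C_2A_3 = (-1, 7, 0), C_2A_1 = (-2, 9, 2); a normal to α is C_2A_3 × C_2A_1 = (14, 2, 5).
Using C_2: α has equation 14x + 2y + 5z = 13.
n·Q − d = (14)·(-5) + (2)·(-7) + (5)·(4) − 13 = -77; |n| = √225.
Distance = |-77| / √225 = 77/√225 ≈ 5.133.

5.133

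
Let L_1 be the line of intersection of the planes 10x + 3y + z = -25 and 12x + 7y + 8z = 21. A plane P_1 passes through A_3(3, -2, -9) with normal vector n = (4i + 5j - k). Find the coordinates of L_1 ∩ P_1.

(-5, 7, 4)

Direction of L_1: (10, 3, 1) × (12, 7, 8) = (17, -68, 34).
A point on L_1: solving the two plane equations with x = -7 gives (-7, 15, 0).
P_1: n·r = n·A_3 gives 4x + 5y - z = 11.
Substitute r = (-7, 15, 0) + t(17, -68, 34) into the plane: 47 + (-306)t = 11, so t = 2/17.
Intersection: (-7, 15, 0) + (2/17)·(17, -68, 34) = (-5, 7, 4).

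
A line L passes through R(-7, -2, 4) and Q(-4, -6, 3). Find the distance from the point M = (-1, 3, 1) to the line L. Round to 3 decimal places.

A direction vector for L is Q − R = (3, -4, -1).
Taking (-7, -2, 4) on L with direction v = (3, -4, -1): w = M − (-7, -2, 4) = (6, 5, -3), and w × v = (-17, -3, -39).
Distance = |w × v| / |v| = √1819 / √26 ≈ 8.364.

8.364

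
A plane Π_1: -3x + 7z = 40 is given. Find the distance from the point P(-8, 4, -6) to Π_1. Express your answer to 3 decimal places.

7.616

n·P − d = (-3)·(-8) + (0)·(4) + (7)·(-6) − 40 = -58; |n| = √58.
Distance = |-58| / √58 = 58/√58 ≈ 7.616.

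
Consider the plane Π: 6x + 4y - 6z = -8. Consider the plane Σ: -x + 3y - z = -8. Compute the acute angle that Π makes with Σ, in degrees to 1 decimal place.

cos θ = |n₁·n₂| / (|n₁||n₂|) = |12| / (√88 · √11).
θ = arccos(0.38569) ≈ 67.3°.

67.3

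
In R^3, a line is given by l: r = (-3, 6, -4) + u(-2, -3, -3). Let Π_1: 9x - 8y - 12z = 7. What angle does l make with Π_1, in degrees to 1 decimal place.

sin θ = |n·v| / (|n||v|) = |42| / (√289 · √22) = 0.52673.
θ ≈ 31.8°.

31.8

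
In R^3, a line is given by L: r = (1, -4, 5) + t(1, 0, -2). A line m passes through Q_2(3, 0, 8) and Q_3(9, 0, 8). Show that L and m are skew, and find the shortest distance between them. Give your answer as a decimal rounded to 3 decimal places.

A direction vector for m is Q_3 − Q_2 = (6, 0, 0).
Common perpendicular direction n = (1, 0, -2) × (6, 0, 0) = (0, -12, 0).
With w = (3, 0, 8) − (1, -4, 5) = (2, 4, 3), w · n = -48.
Since n ≠ 0 the lines are not parallel, and w · n = -48 ≠ 0 so they do not intersect; hence they are skew.
Distance = |w · n| / |n| = |-48| / √144 ≈ 4.000.

4.000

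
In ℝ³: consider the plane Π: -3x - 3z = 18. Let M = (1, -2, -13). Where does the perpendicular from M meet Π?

Foot = M − λn with λ = (n·M − d)/|n|² = (36 − 18)/18 = 1.
Foot = (1, -2, -13) − 1·(-3, 0, -3) = (4, -2, -10).

(4, -2, -10)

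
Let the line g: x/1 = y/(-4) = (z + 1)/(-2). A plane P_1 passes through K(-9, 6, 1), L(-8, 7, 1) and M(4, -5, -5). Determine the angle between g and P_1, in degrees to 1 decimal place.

g has direction (1, -4, -2) through (0, 0, -1).
KL = (1, 1, 0), KM = (13, -11, -6); a normal to P_1 is KL × KM = (-6, 6, -24).
Using K: P_1 has equation -6x + 6y - 24z = 66.
sin θ = |n·v| / (|n||v|) = |18| / (√648 · √21) = 0.15430.
θ ≈ 8.9°.

8.9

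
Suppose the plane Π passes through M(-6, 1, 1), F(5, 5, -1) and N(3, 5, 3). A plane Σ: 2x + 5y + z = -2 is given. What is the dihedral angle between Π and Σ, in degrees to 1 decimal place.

48.2

MF = (11, 4, -2), MN = (9, 4, 2); a normal to Π is MF × MN = (16, -40, 8).
Using M: Π has equation 16x - 40y + 8z = -128.
cos θ = |n₁·n₂| / (|n₁||n₂|) = |-160| / (√1920 · √30).
θ = arccos(0.66667) ≈ 48.2°.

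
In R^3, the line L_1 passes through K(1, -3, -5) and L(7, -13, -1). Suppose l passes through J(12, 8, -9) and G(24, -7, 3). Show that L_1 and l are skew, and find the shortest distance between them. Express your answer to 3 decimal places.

A direction vector for L_1 is L − K = (6, -10, 4).
A direction vector for l is G − J = (12, -15, 12).
Common perpendicular direction n = (6, -10, 4) × (12, -15, 12) = (-60, -24, 30).
With w = (12, 8, -9) − (1, -3, -5) = (11, 11, -4), w · n = -1044.
Since n ≠ 0 the lines are not parallel, and w · n = -1044 ≠ 0 so they do not intersect; hence they are skew.
Distance = |w · n| / |n| = |-1044| / √5076 ≈ 14.653.

14.653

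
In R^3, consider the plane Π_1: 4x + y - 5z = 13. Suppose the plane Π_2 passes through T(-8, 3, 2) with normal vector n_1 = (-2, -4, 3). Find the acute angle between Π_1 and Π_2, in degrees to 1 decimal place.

39.3

Π_2: n_1·r = n_1·T gives -2x - 4y + 3z = 10.
cos θ = |n₁·n₂| / (|n₁||n₂|) = |-27| / (√42 · √29).
θ = arccos(0.77364) ≈ 39.3°.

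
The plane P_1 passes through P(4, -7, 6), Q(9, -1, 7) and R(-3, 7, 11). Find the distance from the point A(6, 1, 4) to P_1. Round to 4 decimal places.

3.8103

PQ = (5, 6, 1), PR = (-7, 14, 5); a normal to P_1 is PQ × PR = (16, -32, 112).
Using P: P_1 has equation 16x - 32y + 112z = 960.
n·A − d = (16)·(6) + (-32)·(1) + (112)·(4) − 960 = -448; |n| = √13824.
Distance = |-448| / √13824 = 448/√13824 ≈ 3.8103.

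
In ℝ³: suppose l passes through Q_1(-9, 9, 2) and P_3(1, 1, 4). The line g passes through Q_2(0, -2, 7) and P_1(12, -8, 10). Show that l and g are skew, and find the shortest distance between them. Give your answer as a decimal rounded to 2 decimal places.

A direction vector for l is P_3 − Q_1 = (10, -8, 2).
A direction vector for g is P_1 − Q_2 = (12, -6, 3).
Common perpendicular direction n = (10, -8, 2) × (12, -6, 3) = (-12, -6, 36).
With w = (0, -2, 7) − (-9, 9, 2) = (9, -11, 5), w · n = 138.
Since n ≠ 0 the lines are not parallel, and w · n = 138 ≠ 0 so they do not intersect; hence they are skew.
Distance = |w · n| / |n| = |138| / √1476 ≈ 3.59.

3.59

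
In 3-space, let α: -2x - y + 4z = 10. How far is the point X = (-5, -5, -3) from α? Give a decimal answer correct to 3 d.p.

1.528

n·X − d = (-2)·(-5) + (-1)·(-5) + (4)·(-3) − 10 = -7; |n| = √21.
Distance = |-7| / √21 = 7/√21 ≈ 1.528.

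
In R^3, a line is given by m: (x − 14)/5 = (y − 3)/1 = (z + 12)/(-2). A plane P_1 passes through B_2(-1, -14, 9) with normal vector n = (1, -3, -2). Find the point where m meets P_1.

(9, 2, -10)

m has direction (5, 1, -2) through (14, 3, -12).
P_1: n·r = n·B_2 gives x - 3y - 2z = 23.
Substitute r = (14, 3, -12) + t(5, 1, -2) into the plane: 29 + 6t = 23, so t = -1.
Intersection: (14, 3, -12) + (-1)·(5, 1, -2) = (9, 2, -10).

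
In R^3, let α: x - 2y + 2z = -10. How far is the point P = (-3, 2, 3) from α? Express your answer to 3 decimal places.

n·P − d = (1)·(-3) + (-2)·(2) + (2)·(3) − (-10) = 9; |n| = √9.
Distance = |9| / √9 = 9/√9 ≈ 3.000.

3.000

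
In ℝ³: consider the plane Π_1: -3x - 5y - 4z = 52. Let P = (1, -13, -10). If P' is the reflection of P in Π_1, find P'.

λ = (n·P − d)/|n|² = (102 − 52)/50 = 1.
Reflection = P − 2λn = (1, -13, -10) − 2·(-3, -5, -4) = (7, -3, -2).

(7, -3, -2)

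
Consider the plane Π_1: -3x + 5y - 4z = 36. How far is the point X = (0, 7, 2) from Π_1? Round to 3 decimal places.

n·X − d = (-3)·(0) + (5)·(7) + (-4)·(2) − 36 = -9; |n| = √50.
Distance = |-9| / √50 = 9/√50 ≈ 1.273.

1.273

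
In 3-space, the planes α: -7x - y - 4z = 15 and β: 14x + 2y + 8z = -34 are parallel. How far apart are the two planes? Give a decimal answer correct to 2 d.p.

0.25

Rescale β by 1/(-2): -7x - y - 4z = 17. Then distance = |15 − 17| / √66 ≈ 0.25.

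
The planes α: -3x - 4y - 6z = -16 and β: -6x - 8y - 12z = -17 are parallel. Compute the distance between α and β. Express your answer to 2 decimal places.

Rescale β by 1/2: -3x - 4y - 6z = -17/2. Then distance = |-16 − (-17/2)| / √61 ≈ 0.96.

0.96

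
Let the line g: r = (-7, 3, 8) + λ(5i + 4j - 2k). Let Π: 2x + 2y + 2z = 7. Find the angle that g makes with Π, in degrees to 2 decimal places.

37.05

sin θ = |n·v| / (|n||v|) = |14| / (√12 · √45) = 0.60246.
θ ≈ 37.05°.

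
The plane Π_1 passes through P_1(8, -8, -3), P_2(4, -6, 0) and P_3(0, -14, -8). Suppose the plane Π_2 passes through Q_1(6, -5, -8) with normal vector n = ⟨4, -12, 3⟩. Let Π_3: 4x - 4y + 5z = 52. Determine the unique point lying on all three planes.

P_1P_2 = (-4, 2, 3), P_1P_3 = (-8, -6, -5); a normal to Π_1 is P_1P_2 × P_1P_3 = (8, -44, 40).
Using P_1: Π_1 has equation 8x - 44y + 40z = 296.
Π_2: n·r = n·Q_1 gives 4x - 12y + 3z = 60.
Solving the 3×3 linear system 8x - 44y + 40z = 296, 4x - 12y + 3z = 60, 4x - 4y + 5z = 52 (e.g. by elimination or Cramer's rule, determinant = 1248) gives (6, -2, 4).

(6, -2, 4)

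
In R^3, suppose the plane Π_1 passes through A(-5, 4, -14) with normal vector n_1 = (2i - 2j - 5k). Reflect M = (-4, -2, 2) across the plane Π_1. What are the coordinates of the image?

Π_1: n_1·r = n_1·A gives 2x - 2y - 5z = 52.
λ = (n·M − d)/|n|² = (-14 − 52)/33 = -2.
Reflection = M − 2λn = (-4, -2, 2) − (-4)·(2, -2, -5) = (4, -10, -18).

(4, -10, -18)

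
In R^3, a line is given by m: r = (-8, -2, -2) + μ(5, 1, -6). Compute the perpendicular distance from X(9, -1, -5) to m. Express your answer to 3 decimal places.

11.160

Taking (-8, -2, -2) on m with direction v = (5, 1, -6): w = X − (-8, -2, -2) = (17, 1, -3), and w × v = (-3, 87, 12).
Distance = |w × v| / |v| = √7722 / √62 ≈ 11.160.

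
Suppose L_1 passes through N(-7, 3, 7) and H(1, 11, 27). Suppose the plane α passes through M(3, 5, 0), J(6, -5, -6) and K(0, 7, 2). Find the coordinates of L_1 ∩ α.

A direction vector for L_1 is H − N = (8, 8, 20).
MJ = (3, -10, -6), MK = (-3, 2, 2); a normal to α is MJ × MK = (-8, 12, -24).
Using M: α has equation -8x + 12y - 24z = 36.
Substitute r = (-7, 3, 7) + t(8, 8, 20) into the plane: -76 + (-448)t = 36, so t = -1/4.
Intersection: (-7, 3, 7) + (-1/4)·(8, 8, 20) = (-9, 1, 2).

(-9, 1, 2)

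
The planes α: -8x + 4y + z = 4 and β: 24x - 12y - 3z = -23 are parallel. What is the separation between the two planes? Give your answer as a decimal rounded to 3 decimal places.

Rescale β by 1/(-3): -8x + 4y + z = 23/3. Then distance = |4 − (23/3)| / √81 ≈ 0.407.

0.407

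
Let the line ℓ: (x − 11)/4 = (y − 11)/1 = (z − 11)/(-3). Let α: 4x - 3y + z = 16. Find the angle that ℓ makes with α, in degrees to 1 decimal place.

ℓ has direction (4, 1, -3) through (11, 11, 11).
sin θ = |n·v| / (|n||v|) = |10| / (√26 · √26) = 0.38462.
θ ≈ 22.6°.

22.6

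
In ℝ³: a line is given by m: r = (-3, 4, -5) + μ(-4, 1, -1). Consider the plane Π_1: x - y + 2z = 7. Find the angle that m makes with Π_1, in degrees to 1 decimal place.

42.3

sin θ = |n·v| / (|n||v|) = |-7| / (√6 · √18) = 0.67358.
θ ≈ 42.3°.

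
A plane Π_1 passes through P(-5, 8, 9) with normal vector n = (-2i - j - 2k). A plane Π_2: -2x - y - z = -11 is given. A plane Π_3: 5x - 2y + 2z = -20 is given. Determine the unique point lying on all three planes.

Π_1: n·r = n·P gives -2x - y - 2z = -16.
Solving the 3×3 linear system -2x - y - 2z = -16, -2x - y - z = -11, 5x - 2y + 2z = -20 (e.g. by elimination or Cramer's rule, determinant = -9) gives (-2, 10, 5).

(-2, 10, 5)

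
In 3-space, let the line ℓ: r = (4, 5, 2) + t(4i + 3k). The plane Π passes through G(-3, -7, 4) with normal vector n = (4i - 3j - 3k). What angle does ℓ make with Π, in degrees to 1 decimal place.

13.9

Π: n·r = n·G gives 4x - 3y - 3z = -3.
sin θ = |n·v| / (|n||v|) = |7| / (√34 · √25) = 0.24010.
θ ≈ 13.9°.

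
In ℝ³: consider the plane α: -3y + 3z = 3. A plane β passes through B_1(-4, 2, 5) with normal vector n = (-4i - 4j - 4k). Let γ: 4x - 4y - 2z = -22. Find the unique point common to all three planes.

(-2, 2, 3)

β: n·r = n·B_1 gives -4x - 4y - 4z = -12.
Solving the 3×3 linear system -3y + 3z = 3, -4x - 4y - 4z = -12, 4x - 4y - 2z = -22 (e.g. by elimination or Cramer's rule, determinant = 168) gives (-2, 2, 3).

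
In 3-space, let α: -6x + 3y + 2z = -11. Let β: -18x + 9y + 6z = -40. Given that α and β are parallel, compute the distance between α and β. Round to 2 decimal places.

Rescale β by 1/3: -6x + 3y + 2z = -40/3. Then distance = |-11 − (-40/3)| / √49 ≈ 0.33.

0.33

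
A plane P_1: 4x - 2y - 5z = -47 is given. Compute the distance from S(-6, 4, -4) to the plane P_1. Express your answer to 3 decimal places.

5.217

n·S − d = (4)·(-6) + (-2)·(4) + (-5)·(-4) − (-47) = 35; |n| = √45.
Distance = |35| / √45 = 35/√45 ≈ 5.217.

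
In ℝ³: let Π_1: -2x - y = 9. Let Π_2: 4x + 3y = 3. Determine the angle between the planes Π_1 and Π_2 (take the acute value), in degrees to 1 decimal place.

cos θ = |n₁·n₂| / (|n₁||n₂|) = |-11| / (√5 · √25).
θ = arccos(0.98387) ≈ 10.3°.

10.3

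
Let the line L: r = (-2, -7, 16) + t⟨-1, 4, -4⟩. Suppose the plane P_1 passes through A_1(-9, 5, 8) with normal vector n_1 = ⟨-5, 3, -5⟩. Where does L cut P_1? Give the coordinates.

(-5, 5, 4)

P_1: n_1·r = n_1·A_1 gives -5x + 3y - 5z = 20.
Substitute r = (-2, -7, 16) + t(-1, 4, -4) into the plane: -91 + 37t = 20, so t = 3.
Intersection: (-2, -7, 16) + 3·(-1, 4, -4) = (-5, 5, 4).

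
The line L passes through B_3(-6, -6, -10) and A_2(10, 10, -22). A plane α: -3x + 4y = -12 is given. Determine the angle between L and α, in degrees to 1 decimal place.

A direction vector for L is A_2 − B_3 = (16, 16, -12).
sin θ = |n·v| / (|n||v|) = |16| / (√25 · √656) = 0.12494.
θ ≈ 7.2°.

7.2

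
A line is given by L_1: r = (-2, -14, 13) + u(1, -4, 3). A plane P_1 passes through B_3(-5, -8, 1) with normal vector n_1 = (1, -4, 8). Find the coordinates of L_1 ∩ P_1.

P_1: n_1·r = n_1·B_3 gives x - 4y + 8z = 35.
Substitute r = (-2, -14, 13) + t(1, -4, 3) into the plane: 158 + 41t = 35, so t = -3.
Intersection: (-2, -14, 13) + (-3)·(1, -4, 3) = (-5, -2, 4).

(-5, -2, 4)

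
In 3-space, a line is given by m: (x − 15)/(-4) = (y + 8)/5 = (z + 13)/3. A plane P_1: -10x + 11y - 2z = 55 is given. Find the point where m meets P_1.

m has direction (-4, 5, 3) through (15, -8, -13).
Substitute r = (15, -8, -13) + t(-4, 5, 3) into the plane: -212 + 89t = 55, so t = 3.
Intersection: (15, -8, -13) + 3·(-4, 5, 3) = (3, 7, -4).

(3, 7, -4)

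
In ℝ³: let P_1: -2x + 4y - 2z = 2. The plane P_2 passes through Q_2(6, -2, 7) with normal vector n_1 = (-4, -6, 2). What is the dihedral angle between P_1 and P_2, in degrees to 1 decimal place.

P_2: n_1·r = n_1·Q_2 gives -4x - 6y + 2z = 2.
cos θ = |n₁·n₂| / (|n₁||n₂|) = |-20| / (√24 · √56).
θ = arccos(0.54554) ≈ 56.9°.

56.9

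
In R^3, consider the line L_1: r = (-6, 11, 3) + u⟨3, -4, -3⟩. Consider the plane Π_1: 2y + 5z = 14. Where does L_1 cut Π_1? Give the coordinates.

(-3, 7, 0)

Substitute r = (-6, 11, 3) + t(3, -4, -3) into the plane: 37 + (-23)t = 14, so t = 1.
Intersection: (-6, 11, 3) + 1·(3, -4, -3) = (-3, 7, 0).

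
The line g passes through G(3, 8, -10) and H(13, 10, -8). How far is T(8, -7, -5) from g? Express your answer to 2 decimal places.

16.33

A direction vector for g is H − G = (10, 2, 2).
Taking (3, 8, -10) on g with direction v = (10, 2, 2): w = T − (3, 8, -10) = (5, -15, 5), and w × v = (-40, 40, 160).
Distance = |w × v| / |v| = √28800 / √108 ≈ 16.33.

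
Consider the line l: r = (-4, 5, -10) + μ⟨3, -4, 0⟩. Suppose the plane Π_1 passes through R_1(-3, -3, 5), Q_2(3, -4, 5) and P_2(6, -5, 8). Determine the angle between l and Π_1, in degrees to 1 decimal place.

42.9

R_1Q_2 = (6, -1, 0), R_1P_2 = (9, -2, 3); a normal to Π_1 is R_1Q_2 × R_1P_2 = (-3, -18, -3).
Using R_1: Π_1 has equation -3x - 18y - 3z = 48.
sin θ = |n·v| / (|n||v|) = |63| / (√342 · √25) = 0.68133.
θ ≈ 42.9°.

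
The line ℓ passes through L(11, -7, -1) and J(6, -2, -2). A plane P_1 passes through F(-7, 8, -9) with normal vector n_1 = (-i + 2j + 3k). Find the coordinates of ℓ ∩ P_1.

A direction vector for ℓ is J − L = (-5, 5, -1).
P_1: n_1·r = n_1·F gives -x + 2y + 3z = -4.
Substitute r = (11, -7, -1) + t(-5, 5, -1) into the plane: -28 + 12t = -4, so t = 2.
Intersection: (11, -7, -1) + 2·(-5, 5, -1) = (1, 3, -3).

(1, 3, -3)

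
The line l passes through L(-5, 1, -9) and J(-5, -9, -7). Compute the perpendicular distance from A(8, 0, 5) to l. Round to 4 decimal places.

18.7647

A direction vector for l is J − L = (0, -10, 2).
Taking (-5, 1, -9) on l with direction v = (0, -10, 2): w = A − (-5, 1, -9) = (13, -1, 14), and w × v = (138, -26, -130).
Distance = |w × v| / |v| = √36620 / √104 ≈ 18.7647.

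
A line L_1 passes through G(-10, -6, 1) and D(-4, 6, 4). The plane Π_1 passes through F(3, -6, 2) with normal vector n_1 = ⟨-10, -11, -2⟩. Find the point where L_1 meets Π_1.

A direction vector for L_1 is D − G = (6, 12, 3).
Π_1: n_1·r = n_1·F gives -10x - 11y - 2z = 32.
Substitute r = (-10, -6, 1) + t(6, 12, 3) into the plane: 164 + (-198)t = 32, so t = 2/3.
Intersection: (-10, -6, 1) + (2/3)·(6, 12, 3) = (-6, 2, 3).

(-6, 2, 3)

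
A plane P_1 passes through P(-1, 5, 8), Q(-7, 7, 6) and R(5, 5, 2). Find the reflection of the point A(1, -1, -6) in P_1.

(5, 15, -2)

PQ = (-6, 2, -2), PR = (6, 0, -6); a normal to P_1 is PQ × PR = (-12, -48, -12).
Using P: P_1 has equation -12x - 48y - 12z = -324.
λ = (n·A − d)/|n|² = (108 − (-324))/2592 = 1/6.
Reflection = A − 2λn = (1, -1, -6) − (1/3)·(-12, -48, -12) = (5, 15, -2).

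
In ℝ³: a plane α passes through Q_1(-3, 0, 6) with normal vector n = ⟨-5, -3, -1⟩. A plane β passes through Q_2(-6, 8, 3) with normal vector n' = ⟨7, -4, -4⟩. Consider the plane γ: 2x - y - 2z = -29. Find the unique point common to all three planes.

(-6, 5, 6)

α: n·r = n·Q_1 gives -5x - 3y - z = 9.
β: n'·r = n'·Q_2 gives 7x - 4y - 4z = -86.
Solving the 3×3 linear system -5x - 3y - z = 9, 7x - 4y - 4z = -86, 2x - y - 2z = -29 (e.g. by elimination or Cramer's rule, determinant = -39) gives (-6, 5, 6).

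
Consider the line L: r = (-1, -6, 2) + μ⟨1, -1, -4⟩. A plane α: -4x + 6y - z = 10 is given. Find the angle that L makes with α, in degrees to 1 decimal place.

11.2

sin θ = |n·v| / (|n||v|) = |-6| / (√53 · √18) = 0.19426.
θ ≈ 11.2°.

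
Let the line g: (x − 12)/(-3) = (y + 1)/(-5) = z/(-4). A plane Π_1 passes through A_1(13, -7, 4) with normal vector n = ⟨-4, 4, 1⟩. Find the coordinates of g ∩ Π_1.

g has direction (-3, -5, -4) through (12, -1, 0).
Π_1: n·r = n·A_1 gives -4x + 4y + z = -76.
Substitute r = (12, -1, 0) + t(-3, -5, -4) into the plane: -52 + (-12)t = -76, so t = 2.
Intersection: (12, -1, 0) + 2·(-3, -5, -4) = (6, -11, -8).

(6, -11, -8)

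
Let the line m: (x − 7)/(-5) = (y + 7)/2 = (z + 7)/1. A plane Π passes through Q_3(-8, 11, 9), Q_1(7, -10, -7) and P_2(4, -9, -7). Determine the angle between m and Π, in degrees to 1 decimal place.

4.8

m has direction (-5, 2, 1) through (7, -7, -7).
Q_3Q_1 = (15, -21, -16), Q_3P_2 = (12, -20, -16); a normal to Π is Q_3Q_1 × Q_3P_2 = (16, 48, -48).
Using Q_3: Π has equation 16x + 48y - 48z = -32.
sin θ = |n·v| / (|n||v|) = |-32| / (√4864 · √30) = 0.08377.
θ ≈ 4.8°.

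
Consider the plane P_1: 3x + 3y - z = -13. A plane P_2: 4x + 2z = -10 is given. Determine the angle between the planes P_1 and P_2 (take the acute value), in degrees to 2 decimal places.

cos θ = |n₁·n₂| / (|n₁||n₂|) = |10| / (√19 · √20).
θ = arccos(0.51299) ≈ 59.14°.

59.14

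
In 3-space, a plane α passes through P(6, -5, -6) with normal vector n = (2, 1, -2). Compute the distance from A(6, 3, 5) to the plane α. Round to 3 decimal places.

α: n·r = n·P gives 2x + y - 2z = 19.
n·A − d = (2)·(6) + (1)·(3) + (-2)·(5) − 19 = -14; |n| = √9.
Distance = |-14| / √9 = 14/√9 ≈ 4.667.

4.667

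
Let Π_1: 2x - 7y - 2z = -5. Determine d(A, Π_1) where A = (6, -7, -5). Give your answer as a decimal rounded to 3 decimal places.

10.066

n·A − d = (2)·(6) + (-7)·(-7) + (-2)·(-5) − (-5) = 76; |n| = √57.
Distance = |76| / √57 = 76/√57 ≈ 10.066.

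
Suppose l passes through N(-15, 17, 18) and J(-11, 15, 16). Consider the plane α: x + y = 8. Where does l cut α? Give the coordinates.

(-3, 11, 12)

A direction vector for l is J − N = (4, -2, -2).
Substitute r = (-15, 17, 18) + t(4, -2, -2) into the plane: 2 + 2t = 8, so t = 3.
Intersection: (-15, 17, 18) + 3·(4, -2, -2) = (-3, 11, 12).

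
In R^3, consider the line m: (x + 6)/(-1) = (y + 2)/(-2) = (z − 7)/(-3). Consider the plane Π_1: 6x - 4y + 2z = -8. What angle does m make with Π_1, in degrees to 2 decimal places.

m has direction (-1, -2, -3) through (-6, -2, 7).
sin θ = |n·v| / (|n||v|) = |-4| / (√56 · √14) = 0.14286.
θ ≈ 8.21°.

8.21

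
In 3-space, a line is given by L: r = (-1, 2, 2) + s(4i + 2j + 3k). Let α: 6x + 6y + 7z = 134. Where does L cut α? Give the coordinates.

(7, 6, 8)

Substitute r = (-1, 2, 2) + t(4, 2, 3) into the plane: 20 + 57t = 134, so t = 2.
Intersection: (-1, 2, 2) + 2·(4, 2, 3) = (7, 6, 8).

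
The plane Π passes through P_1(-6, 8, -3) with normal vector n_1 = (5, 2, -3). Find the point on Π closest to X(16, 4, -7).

(1, -2, 2)

Π: n_1·r = n_1·P_1 gives 5x + 2y - 3z = -5.
Foot = X − λn with λ = (n·X − d)/|n|² = (109 − (-5))/38 = 3.
Foot = (16, 4, -7) − 3·(5, 2, -3) = (1, -2, 2).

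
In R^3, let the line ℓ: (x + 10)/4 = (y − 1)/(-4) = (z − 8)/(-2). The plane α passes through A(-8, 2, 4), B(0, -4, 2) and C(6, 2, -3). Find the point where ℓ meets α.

(-2, -7, 4)

ℓ has direction (4, -4, -2) through (-10, 1, 8).
AB = (8, -6, -2), AC = (14, 0, -7); a normal to α is AB × AC = (42, 28, 84).
Using A: α has equation 42x + 28y + 84z = 56.
Substitute r = (-10, 1, 8) + t(4, -4, -2) into the plane: 280 + (-112)t = 56, so t = 2.
Intersection: (-10, 1, 8) + 2·(4, -4, -2) = (-2, -7, 4).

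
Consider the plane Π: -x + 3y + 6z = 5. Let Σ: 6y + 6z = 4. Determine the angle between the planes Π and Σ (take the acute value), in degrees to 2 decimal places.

cos θ = |n₁·n₂| / (|n₁||n₂|) = |54| / (√46 · √72).
θ = arccos(0.93831) ≈ 20.23°.

20.23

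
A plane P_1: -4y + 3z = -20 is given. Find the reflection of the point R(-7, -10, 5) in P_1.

(-7, 14, -13)

λ = (n·R − d)/|n|² = (55 − (-20))/25 = 3.
Reflection = R − 2λn = (-7, -10, 5) − 6·(0, -4, 3) = (-7, 14, -13).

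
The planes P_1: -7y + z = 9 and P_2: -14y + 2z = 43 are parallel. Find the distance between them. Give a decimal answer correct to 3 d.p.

1.768

Rescale P_2 by 1/2: -7y + z = 43/2. Then distance = |9 − (43/2)| / √50 ≈ 1.768.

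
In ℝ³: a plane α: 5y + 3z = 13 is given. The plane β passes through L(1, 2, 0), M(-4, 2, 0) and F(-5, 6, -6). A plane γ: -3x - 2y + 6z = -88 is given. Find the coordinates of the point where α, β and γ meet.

(6, 8, -9)

LM = (-5, 0, 0), LF = (-6, 4, -6); a normal to β is LM × LF = (0, -30, -20).
Using L: β has equation -30y - 20z = -60.
Solving the 3×3 linear system 5y + 3z = 13, -30y - 20z = -60, -3x - 2y + 6z = -88 (e.g. by elimination or Cramer's rule, determinant = 30) gives (6, 8, -9).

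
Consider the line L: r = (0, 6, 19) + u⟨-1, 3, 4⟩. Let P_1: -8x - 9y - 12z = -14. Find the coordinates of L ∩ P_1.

(4, -6, 3)

Substitute r = (0, 6, 19) + t(-1, 3, 4) into the plane: -282 + (-67)t = -14, so t = -4.
Intersection: (0, 6, 19) + (-4)·(-1, 3, 4) = (4, -6, 3).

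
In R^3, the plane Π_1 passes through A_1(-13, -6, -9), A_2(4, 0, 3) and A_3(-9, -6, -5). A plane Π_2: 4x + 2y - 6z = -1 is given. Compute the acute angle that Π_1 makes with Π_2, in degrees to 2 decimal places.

A_1A_2 = (17, 6, 12), A_1A_3 = (4, 0, 4); a normal to Π_1 is A_1A_2 × A_1A_3 = (24, -20, -24).
Using A_1: Π_1 has equation 24x - 20y - 24z = 24.
cos θ = |n₁·n₂| / (|n₁||n₂|) = |200| / (√1552 · √56).
θ = arccos(0.67841) ≈ 47.28°.

47.28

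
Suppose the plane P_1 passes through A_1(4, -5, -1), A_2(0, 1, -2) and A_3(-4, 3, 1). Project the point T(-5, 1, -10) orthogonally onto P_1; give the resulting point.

A_1A_2 = (-4, 6, -1), A_1A_3 = (-8, 8, 2); a normal to P_1 is A_1A_2 × A_1A_3 = (20, 16, 16).
Using A_1: P_1 has equation 20x + 16y + 16z = -16.
Foot = T − λn with λ = (n·T − d)/|n|² = (-244 − (-16))/912 = -1/4.
Foot = (-5, 1, -10) − (-1/4)·(20, 16, 16) = (0, 5, -6).

(0, 5, -6)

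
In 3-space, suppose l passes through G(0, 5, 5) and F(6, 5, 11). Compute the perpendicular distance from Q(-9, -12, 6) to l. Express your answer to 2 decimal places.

A direction vector for l is F − G = (6, 0, 6).
Taking (0, 5, 5) on l with direction v = (6, 0, 6): w = Q − (0, 5, 5) = (-9, -17, 1), and w × v = (-102, 60, 102).
Distance = |w × v| / |v| = √24408 / √72 ≈ 18.41.

18.41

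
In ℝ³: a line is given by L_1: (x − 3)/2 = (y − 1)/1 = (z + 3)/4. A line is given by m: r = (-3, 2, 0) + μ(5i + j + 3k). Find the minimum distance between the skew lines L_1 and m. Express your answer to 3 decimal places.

L_1 has direction (2, 1, 4) through (3, 1, -3).
Common perpendicular direction n = (2, 1, 4) × (5, 1, 3) = (-1, 14, -3).
With w = (-3, 2, 0) − (3, 1, -3) = (-6, 1, 3), w · n = 11.
Distance = |w · n| / |n| = |11| / √206 ≈ 0.766.

0.766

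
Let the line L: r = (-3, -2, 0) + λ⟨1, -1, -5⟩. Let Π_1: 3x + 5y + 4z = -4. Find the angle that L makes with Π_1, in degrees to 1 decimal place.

36.8

sin θ = |n·v| / (|n||v|) = |-22| / (√50 · √27) = 0.59876.
θ ≈ 36.8°.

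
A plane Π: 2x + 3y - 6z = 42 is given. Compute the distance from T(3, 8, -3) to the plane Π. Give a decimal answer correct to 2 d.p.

n·T − d = (2)·(3) + (3)·(8) + (-6)·(-3) − 42 = 6; |n| = √49.
Distance = |6| / √49 = 6/√49 ≈ 0.86.

0.86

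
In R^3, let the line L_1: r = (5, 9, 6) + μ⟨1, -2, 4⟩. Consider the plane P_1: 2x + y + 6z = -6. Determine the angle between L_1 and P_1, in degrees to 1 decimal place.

sin θ = |n·v| / (|n||v|) = |24| / (√41 · √21) = 0.81792.
θ ≈ 54.9°.

54.9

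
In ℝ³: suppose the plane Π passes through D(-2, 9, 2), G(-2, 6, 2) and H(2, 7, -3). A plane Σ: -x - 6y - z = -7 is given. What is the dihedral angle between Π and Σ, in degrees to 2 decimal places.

DG = (0, -3, 0), DH = (4, -2, -5); a normal to Π is DG × DH = (15, 0, 12).
Using D: Π has equation 15x + 12z = -6.
cos θ = |n₁·n₂| / (|n₁||n₂|) = |-27| / (√369 · √38).
θ = arccos(0.22801) ≈ 76.82°.

76.82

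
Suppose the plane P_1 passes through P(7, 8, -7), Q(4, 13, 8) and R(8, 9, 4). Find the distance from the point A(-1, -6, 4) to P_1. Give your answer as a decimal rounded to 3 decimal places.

PQ = (-3, 5, 15), PR = (1, 1, 11); a normal to P_1 is PQ × PR = (40, 48, -8).
Using P: P_1 has equation 40x + 48y - 8z = 720.
n·A − d = (40)·(-1) + (48)·(-6) + (-8)·(4) − 720 = -1080; |n| = √3968.
Distance = |-1080| / √3968 = 1080/√3968 ≈ 17.145.

17.145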